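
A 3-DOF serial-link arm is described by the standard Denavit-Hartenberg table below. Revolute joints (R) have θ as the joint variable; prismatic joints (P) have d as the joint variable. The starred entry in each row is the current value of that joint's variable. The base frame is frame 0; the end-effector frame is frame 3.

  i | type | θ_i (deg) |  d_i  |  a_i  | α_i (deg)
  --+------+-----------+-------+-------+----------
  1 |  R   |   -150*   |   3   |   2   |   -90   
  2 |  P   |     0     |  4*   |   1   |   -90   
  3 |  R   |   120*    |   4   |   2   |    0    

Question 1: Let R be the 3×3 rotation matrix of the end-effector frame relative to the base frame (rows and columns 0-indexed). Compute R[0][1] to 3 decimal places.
End-effector y-axis (col 1 of R) = (1.0000,0.0000,0.0000)
R[0][1] = 1.0000

1.000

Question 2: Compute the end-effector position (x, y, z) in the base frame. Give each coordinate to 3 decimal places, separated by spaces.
-0.598 -2.964 -1.000

after link 1: o_1 = (-1.7321, -1.0000, 3.0000)
after link 2: o_2 = (-0.5981, -4.9641, 3.0000)
after link 3: o_3 = (-0.5981, -2.9641, -1.0000)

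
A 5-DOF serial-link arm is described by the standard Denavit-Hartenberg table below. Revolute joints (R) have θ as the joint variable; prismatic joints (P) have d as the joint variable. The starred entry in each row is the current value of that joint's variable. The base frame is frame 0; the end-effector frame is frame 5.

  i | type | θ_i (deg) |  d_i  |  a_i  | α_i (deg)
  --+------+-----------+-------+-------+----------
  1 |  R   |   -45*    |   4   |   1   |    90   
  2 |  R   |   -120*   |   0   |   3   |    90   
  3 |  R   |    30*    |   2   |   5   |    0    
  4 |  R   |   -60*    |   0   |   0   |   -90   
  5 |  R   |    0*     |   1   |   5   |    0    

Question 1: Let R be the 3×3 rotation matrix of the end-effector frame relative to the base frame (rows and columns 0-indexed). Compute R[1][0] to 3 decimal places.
0.660

End-effector x-axis (col 0 of R) = (0.0474,0.6597,-0.7500)
R[1][0] = 0.6597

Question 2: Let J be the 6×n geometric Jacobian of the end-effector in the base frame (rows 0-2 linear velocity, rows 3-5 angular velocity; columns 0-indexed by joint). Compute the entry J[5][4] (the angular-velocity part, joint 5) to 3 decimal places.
axis z_4 = (-0.7891,-0.4356,-0.4330); lever o_n−o_4 = (-0.5523,2.8631,-4.1830)
cross product → J_v[:, 4] = (3.0619,-3.0619,-2.5000)
J_ω[:, 4] = z_4
entry J[5][4] = -0.4330

-0.433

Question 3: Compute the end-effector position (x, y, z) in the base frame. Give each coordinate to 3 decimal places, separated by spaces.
after link 1: o_1 = (0.7071, -0.7071, 4.0000)
after link 2: o_2 = (-0.3536, 0.3536, 1.4019)
after link 3: o_3 = (-4.8770, 1.3415, -1.3481)
after link 4: o_4 = (-4.8770, 1.3415, -1.3481)
after link 5: o_5 = (-5.4293, 4.2046, -5.5311)

-5.429 4.205 -5.531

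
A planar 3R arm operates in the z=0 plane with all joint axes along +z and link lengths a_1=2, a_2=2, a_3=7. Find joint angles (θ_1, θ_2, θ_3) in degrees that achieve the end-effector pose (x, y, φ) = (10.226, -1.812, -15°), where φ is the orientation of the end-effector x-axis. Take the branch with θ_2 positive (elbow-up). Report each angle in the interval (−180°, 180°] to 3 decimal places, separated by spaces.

-29.992 59.976 -44.984

wrist centre = target − a_3·(cos φ, sin φ) = (3.4645, -0.0003)
cos θ_2 = (12.0029−2²−2²)/(2·2·2) = 0.5004; θ_2 = 59.9761° (elbow-up)
β = atan2(-0.0003,3.4645) = -0.0044°; ψ = atan2(1.7316,3.0007) = 29.9880°
θ_1 = β − ψ = -29.9924°
θ_3 = φ − θ_1 − θ_2 = -44.9836° (wrapped to (-180°,180°])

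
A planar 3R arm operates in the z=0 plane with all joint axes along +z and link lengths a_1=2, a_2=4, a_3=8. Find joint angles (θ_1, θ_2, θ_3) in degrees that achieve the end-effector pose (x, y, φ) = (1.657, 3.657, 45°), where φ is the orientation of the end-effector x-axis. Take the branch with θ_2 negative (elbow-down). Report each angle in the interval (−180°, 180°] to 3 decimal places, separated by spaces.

-89.996 -90.006 -134.998

wrist centre = target − a_3·(cos φ, sin φ) = (-3.9999, -1.9999)
cos θ_2 = (19.9983−2²−4²)/(2·2·4) = -0.0001; θ_2 = -90.0063° (elbow-down)
β = atan2(-1.9999,-3.9999) = -153.4358°; ψ = atan2(-4.0000,1.9996) = -63.4400°
θ_1 = β − ψ = -89.9958°
θ_3 = φ − θ_1 − θ_2 = -134.9979° (wrapped to (-180°,180°])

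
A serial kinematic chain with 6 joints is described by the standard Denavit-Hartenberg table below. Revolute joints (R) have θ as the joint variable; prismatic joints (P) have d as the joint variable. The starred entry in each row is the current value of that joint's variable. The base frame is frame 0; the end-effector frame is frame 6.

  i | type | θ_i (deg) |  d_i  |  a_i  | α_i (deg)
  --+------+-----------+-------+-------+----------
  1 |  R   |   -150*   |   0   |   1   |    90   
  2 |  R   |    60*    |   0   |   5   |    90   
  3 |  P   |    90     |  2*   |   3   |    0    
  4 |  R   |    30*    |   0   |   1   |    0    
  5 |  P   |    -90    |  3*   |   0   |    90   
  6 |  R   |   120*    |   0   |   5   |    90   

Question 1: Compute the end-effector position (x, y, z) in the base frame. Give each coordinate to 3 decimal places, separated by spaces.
-10.183 -2.858 -2.643

after link 1: o_1 = (-0.8660, -0.5000, 0.0000)
after link 2: o_2 = (-3.0311, -1.7500, 4.3301)
after link 3: o_3 = (-6.0311, -0.0179, 3.3301)
after link 4: o_4 = (-6.2476, 0.8571, 2.8971)
after link 5: o_5 = (-8.4976, -0.4420, 1.3971)
after link 6: o_6 = (-10.1827, -2.8583, -2.6429)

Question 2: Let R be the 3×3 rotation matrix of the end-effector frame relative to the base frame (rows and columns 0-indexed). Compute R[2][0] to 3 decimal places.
End-effector x-axis (col 0 of R) = (-0.3370,-0.4833,-0.8080)
R[2][0] = -0.8080

-0.808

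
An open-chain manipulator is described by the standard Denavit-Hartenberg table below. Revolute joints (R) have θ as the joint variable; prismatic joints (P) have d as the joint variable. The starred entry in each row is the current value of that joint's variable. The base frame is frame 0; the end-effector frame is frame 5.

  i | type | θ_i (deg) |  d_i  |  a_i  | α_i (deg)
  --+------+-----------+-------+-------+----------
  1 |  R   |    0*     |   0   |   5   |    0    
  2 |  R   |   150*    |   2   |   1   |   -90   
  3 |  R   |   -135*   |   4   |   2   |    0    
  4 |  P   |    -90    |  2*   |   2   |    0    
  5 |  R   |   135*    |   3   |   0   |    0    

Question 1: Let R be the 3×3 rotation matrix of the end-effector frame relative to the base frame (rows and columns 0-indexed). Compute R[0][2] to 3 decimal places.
-0.500

End-effector z-axis (col 2 of R) = (-0.5000,-0.8660,0.0000)
R[0][2] = -0.5000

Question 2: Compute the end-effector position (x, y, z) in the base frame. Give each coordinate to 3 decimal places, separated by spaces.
after link 1: o_1 = (5.0000, 0.0000, 0.0000)
after link 2: o_2 = (4.1340, 0.5000, 2.0000)
after link 3: o_3 = (3.3587, -3.6712, 3.4142)
after link 4: o_4 = (3.5835, -6.1104, 2.0000)
after link 5: o_5 = (2.0835, -8.7084, 2.0000)

2.083 -8.708 2.000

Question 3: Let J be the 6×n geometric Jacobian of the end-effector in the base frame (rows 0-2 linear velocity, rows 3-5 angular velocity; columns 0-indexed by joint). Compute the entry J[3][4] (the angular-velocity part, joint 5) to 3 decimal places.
axis z_4 = (-0.5000,-0.8660,0.0000); lever o_n−o_4 = (-1.5000,-2.5981,0.0000)
cross product → J_v[:, 4] = (0.0000,-0.0000,0.0000)
J_ω[:, 4] = z_4
entry J[3][4] = -0.5000

-0.500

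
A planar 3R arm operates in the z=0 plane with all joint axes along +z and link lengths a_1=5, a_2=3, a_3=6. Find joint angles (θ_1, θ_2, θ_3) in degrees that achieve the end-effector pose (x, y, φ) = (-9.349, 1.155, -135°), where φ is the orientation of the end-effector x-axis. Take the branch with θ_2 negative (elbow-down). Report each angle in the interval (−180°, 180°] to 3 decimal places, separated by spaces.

wrist centre = target − a_3·(cos φ, sin φ) = (-5.1064, 5.3976)
cos θ_2 = (55.2094−5²−3²)/(2·5·3) = 0.7070; θ_2 = -45.0102° (elbow-down)
β = atan2(5.3976,-5.1064) = 133.4116°; ψ = atan2(-2.1217,7.1209) = -16.5915°
θ_1 = β − ψ = 150.0031°
θ_3 = φ − θ_1 − θ_2 = 120.0071° (wrapped to (-180°,180°])

150.003 -45.010 120.007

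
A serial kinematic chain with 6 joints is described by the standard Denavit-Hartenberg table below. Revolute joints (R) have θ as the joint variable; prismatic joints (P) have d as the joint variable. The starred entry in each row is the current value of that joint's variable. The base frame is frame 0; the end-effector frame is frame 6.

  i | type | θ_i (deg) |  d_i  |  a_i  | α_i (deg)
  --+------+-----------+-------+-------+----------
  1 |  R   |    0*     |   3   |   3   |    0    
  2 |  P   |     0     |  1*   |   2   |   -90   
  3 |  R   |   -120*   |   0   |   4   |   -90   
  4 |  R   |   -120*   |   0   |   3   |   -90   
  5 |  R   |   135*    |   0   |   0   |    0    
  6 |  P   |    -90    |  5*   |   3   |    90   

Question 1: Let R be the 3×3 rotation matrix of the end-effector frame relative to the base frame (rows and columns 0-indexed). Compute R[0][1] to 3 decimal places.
End-effector y-axis (col 1 of R) = (-0.4330,0.5000,0.7500)
R[0][1] = -0.4330

-0.433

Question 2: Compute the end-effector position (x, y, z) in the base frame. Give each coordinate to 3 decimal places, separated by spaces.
after link 1: o_1 = (3.0000, 0.0000, 3.0000)
after link 2: o_2 = (5.0000, 0.0000, 4.0000)
after link 3: o_3 = (3.0000, -0.0000, 7.4641)
after link 4: o_4 = (3.7500, 2.5981, 6.1651)
after link 5: o_5 = (3.7500, 2.5981, 6.1651)
after link 6: o_6 = (0.2781, 6.9352, 7.9358)

0.278 6.935 7.936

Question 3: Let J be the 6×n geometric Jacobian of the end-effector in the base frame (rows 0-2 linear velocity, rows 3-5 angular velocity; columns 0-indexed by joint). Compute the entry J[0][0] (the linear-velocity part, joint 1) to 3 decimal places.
-6.935

axis z_0 = ẑ; lever o_n−o_0 = (0.2781,6.9352,7.9358)
cross product → J_v[:, 0] = (-6.9352,0.2781,0.0000)
J_ω[:, 0] = z_0
entry J[0][0] = -6.9352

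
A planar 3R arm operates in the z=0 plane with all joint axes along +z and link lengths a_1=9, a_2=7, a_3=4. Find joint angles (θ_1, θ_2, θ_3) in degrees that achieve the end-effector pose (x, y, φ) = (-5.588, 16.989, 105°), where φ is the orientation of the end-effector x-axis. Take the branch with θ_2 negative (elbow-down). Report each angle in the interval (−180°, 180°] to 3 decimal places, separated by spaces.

135.002 -60.000 29.998

wrist centre = target − a_3·(cos φ, sin φ) = (-4.5527, 13.1253)
cos θ_2 = (193.0007−9²−7²)/(2·9·7) = 0.5000; θ_2 = -59.9996° (elbow-down)
β = atan2(13.1253,-4.5527) = 109.1299°; ψ = atan2(-6.0622,12.5000) = -25.8720°
θ_1 = β − ψ = 135.0020°
θ_3 = φ − θ_1 − θ_2 = 29.9977° (wrapped to (-180°,180°])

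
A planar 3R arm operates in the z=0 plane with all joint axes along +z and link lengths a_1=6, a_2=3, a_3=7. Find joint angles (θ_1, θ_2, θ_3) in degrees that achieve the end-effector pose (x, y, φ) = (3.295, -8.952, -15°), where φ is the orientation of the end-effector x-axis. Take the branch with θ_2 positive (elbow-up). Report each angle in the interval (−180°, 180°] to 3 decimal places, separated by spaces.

-135.002 60.000 60.002

wrist centre = target − a_3·(cos φ, sin φ) = (-3.4665, -7.1403)
cos θ_2 = (62.9999−6²−3²)/(2·6·3) = 0.5000; θ_2 = 60.0002° (elbow-up)
β = atan2(-7.1403,-3.4665) = -115.8958°; ψ = atan2(2.5981,7.5000) = 19.1067°
θ_1 = β − ψ = -135.0025°
θ_3 = φ − θ_1 − θ_2 = 60.0023° (wrapped to (-180°,180°])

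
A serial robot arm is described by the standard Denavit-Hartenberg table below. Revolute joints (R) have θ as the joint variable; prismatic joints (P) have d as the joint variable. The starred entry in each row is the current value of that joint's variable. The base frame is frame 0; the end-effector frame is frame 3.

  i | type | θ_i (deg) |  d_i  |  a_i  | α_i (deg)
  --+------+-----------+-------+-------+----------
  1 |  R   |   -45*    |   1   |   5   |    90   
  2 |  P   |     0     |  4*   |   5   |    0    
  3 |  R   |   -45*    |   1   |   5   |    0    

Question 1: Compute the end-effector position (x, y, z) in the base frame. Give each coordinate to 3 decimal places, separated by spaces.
6.036 -13.107 -2.536

after link 1: o_1 = (3.5355, -3.5355, 1.0000)
after link 2: o_2 = (4.2426, -9.8995, 1.0000)
after link 3: o_3 = (6.0355, -13.1066, -2.5355)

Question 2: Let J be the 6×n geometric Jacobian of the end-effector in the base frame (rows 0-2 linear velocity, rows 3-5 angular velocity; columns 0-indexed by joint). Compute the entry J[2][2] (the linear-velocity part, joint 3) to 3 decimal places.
3.536

axis z_2 = (-0.7071,-0.7071,0.0000); lever o_n−o_2 = (1.7929,-3.2071,-3.5355)
cross product → J_v[:, 2] = (2.5000,-2.5000,3.5355)
J_ω[:, 2] = z_2
entry J[2][2] = 3.5355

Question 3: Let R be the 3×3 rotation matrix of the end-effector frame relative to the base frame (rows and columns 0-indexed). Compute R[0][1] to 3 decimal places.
0.500

End-effector y-axis (col 1 of R) = (0.5000,-0.5000,0.7071)
R[0][1] = 0.5000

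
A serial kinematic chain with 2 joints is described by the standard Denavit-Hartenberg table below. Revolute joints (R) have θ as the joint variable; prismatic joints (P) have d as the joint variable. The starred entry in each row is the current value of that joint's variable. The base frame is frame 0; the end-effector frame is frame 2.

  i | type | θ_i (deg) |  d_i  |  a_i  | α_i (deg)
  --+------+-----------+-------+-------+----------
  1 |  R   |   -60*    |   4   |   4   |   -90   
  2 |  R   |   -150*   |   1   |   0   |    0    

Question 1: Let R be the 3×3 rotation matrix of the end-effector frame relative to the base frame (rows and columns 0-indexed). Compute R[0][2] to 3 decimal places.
End-effector z-axis (col 2 of R) = (0.8660,0.5000,0.0000)
R[0][2] = 0.8660

0.866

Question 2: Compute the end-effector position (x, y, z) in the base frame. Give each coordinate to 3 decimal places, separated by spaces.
2.866 -2.964 4.000

after link 1: o_1 = (2.0000, -3.4641, 4.0000)
after link 2: o_2 = (2.8660, -2.9641, 4.0000)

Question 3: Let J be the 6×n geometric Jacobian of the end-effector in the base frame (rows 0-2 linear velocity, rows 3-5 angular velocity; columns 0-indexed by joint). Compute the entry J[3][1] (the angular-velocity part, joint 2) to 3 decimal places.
axis z_1 = (0.8660,0.5000,0.0000); lever o_n−o_1 = (0.8660,0.5000,0.0000)
cross product → J_v[:, 1] = (-0.0000,0.0000,-0.0000)
J_ω[:, 1] = z_1
entry J[3][1] = 0.8660

0.866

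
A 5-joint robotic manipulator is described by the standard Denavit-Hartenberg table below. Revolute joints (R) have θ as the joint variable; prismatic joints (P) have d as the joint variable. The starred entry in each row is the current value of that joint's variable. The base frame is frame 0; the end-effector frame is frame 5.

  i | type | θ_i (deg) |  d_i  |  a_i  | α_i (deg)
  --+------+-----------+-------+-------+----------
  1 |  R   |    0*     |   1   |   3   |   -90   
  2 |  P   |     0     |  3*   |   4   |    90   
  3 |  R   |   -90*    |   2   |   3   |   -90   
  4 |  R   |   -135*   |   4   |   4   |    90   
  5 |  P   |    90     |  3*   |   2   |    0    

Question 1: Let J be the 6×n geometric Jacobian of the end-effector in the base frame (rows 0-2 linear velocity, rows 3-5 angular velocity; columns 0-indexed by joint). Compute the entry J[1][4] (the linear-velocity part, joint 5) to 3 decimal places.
prismatic axis z_4 = (0.0000,0.7071,-0.7071)
J_v[:, 4] = z_4; J_ω[:, 4] = (0,0,0)
entry J[1][4] = 0.7071

0.707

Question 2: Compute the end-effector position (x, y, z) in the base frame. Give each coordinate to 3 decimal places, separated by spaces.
13.000 4.950 3.707

after link 1: o_1 = (3.0000, 0.0000, 1.0000)
after link 2: o_2 = (7.0000, 3.0000, 1.0000)
after link 3: o_3 = (7.0000, 0.0000, 3.0000)
after link 4: o_4 = (11.0000, 2.8284, 5.8284)
after link 5: o_5 = (13.0000, 4.9497, 3.7071)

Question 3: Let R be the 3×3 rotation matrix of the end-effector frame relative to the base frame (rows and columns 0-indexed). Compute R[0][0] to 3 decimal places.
End-effector x-axis (col 0 of R) = (1.0000,0.0000,0.0000)
R[0][0] = 1.0000

1.000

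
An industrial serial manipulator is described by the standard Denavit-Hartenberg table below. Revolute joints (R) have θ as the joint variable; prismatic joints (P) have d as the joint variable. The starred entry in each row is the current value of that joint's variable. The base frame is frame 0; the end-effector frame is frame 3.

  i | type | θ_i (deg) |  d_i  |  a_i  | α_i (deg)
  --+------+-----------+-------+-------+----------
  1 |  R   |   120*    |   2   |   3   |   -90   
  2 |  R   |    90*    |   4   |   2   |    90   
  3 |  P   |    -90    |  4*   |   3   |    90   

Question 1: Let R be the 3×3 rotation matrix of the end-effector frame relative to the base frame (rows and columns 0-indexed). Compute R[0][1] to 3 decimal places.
-0.500

End-effector y-axis (col 1 of R) = (-0.5000,0.8660,0.0000)
R[0][1] = -0.5000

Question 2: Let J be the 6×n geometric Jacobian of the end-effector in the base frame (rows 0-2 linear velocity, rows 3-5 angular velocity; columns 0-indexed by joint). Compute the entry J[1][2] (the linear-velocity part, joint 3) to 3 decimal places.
0.866

prismatic axis z_2 = (-0.5000,0.8660,0.0000)
J_v[:, 2] = z_2; J_ω[:, 2] = (0,0,0)
entry J[1][2] = 0.8660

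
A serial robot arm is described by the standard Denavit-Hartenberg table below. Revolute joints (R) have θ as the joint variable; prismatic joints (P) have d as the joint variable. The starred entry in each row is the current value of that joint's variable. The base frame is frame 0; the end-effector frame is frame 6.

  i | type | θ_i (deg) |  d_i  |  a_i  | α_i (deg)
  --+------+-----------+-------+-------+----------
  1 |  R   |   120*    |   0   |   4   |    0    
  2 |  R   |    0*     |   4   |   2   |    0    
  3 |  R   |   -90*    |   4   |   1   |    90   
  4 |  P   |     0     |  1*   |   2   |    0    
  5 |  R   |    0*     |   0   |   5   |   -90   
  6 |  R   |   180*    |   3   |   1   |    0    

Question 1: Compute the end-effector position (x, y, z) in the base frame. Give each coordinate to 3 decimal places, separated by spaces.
3.562 7.830 11.000

after link 1: o_1 = (-2.0000, 3.4641, 0.0000)
after link 2: o_2 = (-3.0000, 5.1962, 4.0000)
after link 3: o_3 = (-2.1340, 5.6962, 8.0000)
after link 4: o_4 = (0.0981, 5.8301, 8.0000)
after link 5: o_5 = (4.4282, 8.3301, 8.0000)
after link 6: o_6 = (3.5622, 7.8301, 11.0000)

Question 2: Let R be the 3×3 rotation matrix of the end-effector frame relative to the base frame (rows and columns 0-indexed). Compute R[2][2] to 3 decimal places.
1.000

End-effector z-axis (col 2 of R) = (-0.0000,0.0000,1.0000)
R[2][2] = 1.0000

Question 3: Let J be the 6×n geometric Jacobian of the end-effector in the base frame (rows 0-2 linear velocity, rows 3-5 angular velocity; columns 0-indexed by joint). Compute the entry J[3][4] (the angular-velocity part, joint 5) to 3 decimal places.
0.500

axis z_4 = (0.5000,-0.8660,0.0000); lever o_n−o_4 = (3.4641,2.0000,3.0000)
cross product → J_v[:, 4] = (-2.5981,-1.5000,4.0000)
J_ω[:, 4] = z_4
entry J[3][4] = 0.5000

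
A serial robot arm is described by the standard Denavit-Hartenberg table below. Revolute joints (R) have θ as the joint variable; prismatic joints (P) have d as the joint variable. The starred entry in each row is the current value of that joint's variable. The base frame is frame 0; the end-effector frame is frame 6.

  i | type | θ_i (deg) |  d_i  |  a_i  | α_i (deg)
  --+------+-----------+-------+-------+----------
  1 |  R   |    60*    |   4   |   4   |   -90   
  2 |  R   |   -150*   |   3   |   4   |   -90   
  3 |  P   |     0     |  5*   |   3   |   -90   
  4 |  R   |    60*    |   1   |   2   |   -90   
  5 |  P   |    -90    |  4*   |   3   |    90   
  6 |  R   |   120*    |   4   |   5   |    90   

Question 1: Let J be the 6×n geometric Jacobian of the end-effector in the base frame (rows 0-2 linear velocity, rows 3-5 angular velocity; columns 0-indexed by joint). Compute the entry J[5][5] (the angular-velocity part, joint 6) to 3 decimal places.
axis z_5 = (0.4330,0.7500,0.5000); lever o_n−o_5 = (0.6495,6.1250,-1.7500)
cross product → J_v[:, 5] = (-4.3750,1.0825,2.1651)
J_ω[:, 5] = z_5
entry J[5][5] = 0.5000

0.500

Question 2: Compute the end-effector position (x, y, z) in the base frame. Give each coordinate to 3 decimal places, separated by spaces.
1.868 6.236 5.616

after link 1: o_1 = (2.0000, 3.4641, 4.0000)
after link 2: o_2 = (-2.3301, 1.9641, 6.0000)
after link 3: o_3 = (-2.3792, 1.8792, 11.8301)
after link 4: o_4 = (-2.3792, -0.1208, 10.8301)
after link 5: o_5 = (1.2189, 0.1112, 7.3660)
after link 6: o_6 = (1.8684, 6.2362, 5.6160)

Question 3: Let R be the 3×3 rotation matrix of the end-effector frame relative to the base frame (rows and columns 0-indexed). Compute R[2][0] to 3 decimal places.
End-effector x-axis (col 0 of R) = (-0.2165,0.6250,-0.7500)
R[2][0] = -0.7500

-0.750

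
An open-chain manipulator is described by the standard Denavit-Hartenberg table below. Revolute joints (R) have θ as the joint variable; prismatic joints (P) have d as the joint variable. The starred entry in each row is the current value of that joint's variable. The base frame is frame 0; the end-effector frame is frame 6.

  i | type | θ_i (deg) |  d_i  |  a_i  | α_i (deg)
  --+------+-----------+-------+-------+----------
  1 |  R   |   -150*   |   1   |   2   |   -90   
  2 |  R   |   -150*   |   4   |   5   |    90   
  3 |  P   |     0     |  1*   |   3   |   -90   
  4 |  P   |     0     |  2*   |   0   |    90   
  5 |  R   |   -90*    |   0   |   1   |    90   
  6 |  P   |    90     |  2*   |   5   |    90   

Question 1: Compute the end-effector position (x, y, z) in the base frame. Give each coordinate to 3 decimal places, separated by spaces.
after link 1: o_1 = (-1.7321, -1.0000, 1.0000)
after link 2: o_2 = (4.0179, -2.2990, 3.5000)
after link 3: o_3 = (6.7010, -0.7500, 4.1340)
after link 4: o_4 = (7.7010, -2.4821, 4.1340)
after link 5: o_5 = (7.2010, -1.6160, 4.1340)
after link 6: o_6 = (7.8660, -1.2321, -1.1962)

7.866 -1.232 -1.196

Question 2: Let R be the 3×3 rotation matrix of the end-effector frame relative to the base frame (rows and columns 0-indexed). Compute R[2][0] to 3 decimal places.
End-effector x-axis (col 0 of R) = (0.4330,0.2500,-0.8660)
R[2][0] = -0.8660

-0.866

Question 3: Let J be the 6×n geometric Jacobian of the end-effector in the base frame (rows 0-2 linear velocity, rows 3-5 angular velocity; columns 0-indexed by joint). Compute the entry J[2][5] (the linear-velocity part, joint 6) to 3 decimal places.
prismatic axis z_5 = (-0.7500,-0.4330,-0.5000)
J_v[:, 5] = z_5; J_ω[:, 5] = (0,0,0)
entry J[2][5] = -0.5000

-0.500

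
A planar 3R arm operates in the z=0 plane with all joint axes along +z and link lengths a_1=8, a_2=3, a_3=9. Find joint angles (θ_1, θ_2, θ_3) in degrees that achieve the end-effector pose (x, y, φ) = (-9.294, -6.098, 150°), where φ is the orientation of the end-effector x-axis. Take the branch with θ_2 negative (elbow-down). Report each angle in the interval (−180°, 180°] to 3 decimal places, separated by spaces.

-89.997 -30.005 -89.997

wrist centre = target − a_3·(cos φ, sin φ) = (-1.4998, -10.5980)
cos θ_2 = (114.5669−8²−3²)/(2·8·3) = 0.8660; θ_2 = -30.0055° (elbow-down)
β = atan2(-10.5980,-1.4998) = -98.0547°; ψ = atan2(-1.5002,10.5979) = -8.0573°
θ_1 = β − ψ = -89.9974°
θ_3 = φ − θ_1 − θ_2 = -89.9971° (wrapped to (-180°,180°])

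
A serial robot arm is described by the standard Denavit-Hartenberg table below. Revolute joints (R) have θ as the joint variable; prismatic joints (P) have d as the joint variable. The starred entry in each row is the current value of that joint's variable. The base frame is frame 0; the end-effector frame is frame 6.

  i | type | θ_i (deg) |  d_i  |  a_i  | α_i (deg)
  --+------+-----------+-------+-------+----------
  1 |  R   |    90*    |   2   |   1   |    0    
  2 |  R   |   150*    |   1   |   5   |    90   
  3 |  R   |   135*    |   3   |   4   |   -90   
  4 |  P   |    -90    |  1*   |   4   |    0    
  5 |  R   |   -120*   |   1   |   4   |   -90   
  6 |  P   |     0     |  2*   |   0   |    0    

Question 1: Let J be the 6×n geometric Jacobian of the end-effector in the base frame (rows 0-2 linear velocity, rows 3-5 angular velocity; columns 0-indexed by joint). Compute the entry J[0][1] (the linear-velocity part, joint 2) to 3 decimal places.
0.024

axis z_1 = (0.0000,0.0000,1.0000); lever o_n−o_1 = (-7.7871,-0.0236,-0.7424)
cross product → J_v[:, 1] = (0.0236,-7.7871,0.0000)
J_ω[:, 1] = z_1
entry J[0][1] = 0.0236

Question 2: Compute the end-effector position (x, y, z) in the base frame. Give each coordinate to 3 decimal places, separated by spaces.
-7.787 0.976 1.258

after link 1: o_1 = (0.0000, 1.0000, 2.0000)
after link 2: o_2 = (-2.5000, -3.3301, 3.0000)
after link 3: o_3 = (-3.6839, 0.6194, 5.8284)
after link 4: o_4 = (-6.7944, 3.2317, 5.1213)
after link 5: o_5 = (-5.9336, 0.7228, 1.9647)
after link 6: o_6 = (-7.7871, 0.9764, 1.2576)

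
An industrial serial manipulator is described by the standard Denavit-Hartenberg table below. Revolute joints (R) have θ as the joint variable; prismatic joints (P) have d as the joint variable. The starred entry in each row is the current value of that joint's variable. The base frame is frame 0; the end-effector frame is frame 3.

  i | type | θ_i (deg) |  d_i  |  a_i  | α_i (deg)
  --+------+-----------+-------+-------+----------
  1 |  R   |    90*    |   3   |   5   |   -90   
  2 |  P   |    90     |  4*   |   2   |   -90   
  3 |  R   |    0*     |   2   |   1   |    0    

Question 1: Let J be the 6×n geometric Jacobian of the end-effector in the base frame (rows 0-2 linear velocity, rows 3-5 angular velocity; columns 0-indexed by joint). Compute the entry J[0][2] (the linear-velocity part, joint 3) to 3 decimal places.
axis z_2 = (-0.0000,-1.0000,-0.0000); lever o_n−o_2 = (0.0000,-2.0000,-1.0000)
cross product → J_v[:, 2] = (1.0000,-0.0000,0.0000)
J_ω[:, 2] = z_2
entry J[0][2] = 1.0000

1.000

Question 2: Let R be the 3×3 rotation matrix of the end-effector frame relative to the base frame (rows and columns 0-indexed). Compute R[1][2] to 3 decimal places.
End-effector z-axis (col 2 of R) = (-0.0000,-1.0000,-0.0000)
R[1][2] = -1.0000

-1.000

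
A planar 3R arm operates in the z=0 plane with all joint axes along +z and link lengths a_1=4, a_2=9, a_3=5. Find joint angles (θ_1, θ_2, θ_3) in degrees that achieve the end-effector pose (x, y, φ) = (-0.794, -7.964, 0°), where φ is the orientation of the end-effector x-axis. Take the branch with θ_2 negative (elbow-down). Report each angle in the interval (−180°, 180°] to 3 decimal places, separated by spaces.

-59.996 -90.003 150.000

wrist centre = target − a_3·(cos φ, sin φ) = (-5.7940, -7.9640)
cos θ_2 = (96.9957−4²−9²)/(2·4·9) = -0.0001; θ_2 = -90.0034° (elbow-down)
β = atan2(-7.9640,-5.7940) = -126.0368°; ψ = atan2(-9.0000,3.9995) = -66.0403°
θ_1 = β − ψ = -59.9964°
θ_3 = φ − θ_1 − θ_2 = 149.9998° (wrapped to (-180°,180°])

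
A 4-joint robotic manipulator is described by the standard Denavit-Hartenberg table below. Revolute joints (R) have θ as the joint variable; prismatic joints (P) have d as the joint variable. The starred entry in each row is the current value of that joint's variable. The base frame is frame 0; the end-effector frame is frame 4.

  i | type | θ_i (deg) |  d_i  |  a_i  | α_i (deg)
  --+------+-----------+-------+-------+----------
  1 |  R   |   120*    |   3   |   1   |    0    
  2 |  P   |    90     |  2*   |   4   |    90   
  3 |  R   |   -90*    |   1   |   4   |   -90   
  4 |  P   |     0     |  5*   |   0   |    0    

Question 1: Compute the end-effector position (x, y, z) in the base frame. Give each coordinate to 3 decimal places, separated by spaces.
-8.794 -2.768 1.000

after link 1: o_1 = (-0.5000, 0.8660, 3.0000)
after link 2: o_2 = (-3.9641, -1.1340, 5.0000)
after link 3: o_3 = (-4.4641, -0.2679, 1.0000)
after link 4: o_4 = (-8.7942, -2.7679, 1.0000)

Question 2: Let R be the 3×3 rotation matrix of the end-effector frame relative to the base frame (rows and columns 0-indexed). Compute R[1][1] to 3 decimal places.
End-effector y-axis (col 1 of R) = (0.5000,-0.8660,-0.0000)
R[1][1] = -0.8660

-0.866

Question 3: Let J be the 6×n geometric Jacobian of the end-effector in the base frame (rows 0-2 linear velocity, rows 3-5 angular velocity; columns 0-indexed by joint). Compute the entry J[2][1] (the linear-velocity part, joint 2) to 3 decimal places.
1.000

prismatic axis z_1 = (0.0000,0.0000,1.0000)
J_v[:, 1] = z_1; J_ω[:, 1] = (0,0,0)
entry J[2][1] = 1.0000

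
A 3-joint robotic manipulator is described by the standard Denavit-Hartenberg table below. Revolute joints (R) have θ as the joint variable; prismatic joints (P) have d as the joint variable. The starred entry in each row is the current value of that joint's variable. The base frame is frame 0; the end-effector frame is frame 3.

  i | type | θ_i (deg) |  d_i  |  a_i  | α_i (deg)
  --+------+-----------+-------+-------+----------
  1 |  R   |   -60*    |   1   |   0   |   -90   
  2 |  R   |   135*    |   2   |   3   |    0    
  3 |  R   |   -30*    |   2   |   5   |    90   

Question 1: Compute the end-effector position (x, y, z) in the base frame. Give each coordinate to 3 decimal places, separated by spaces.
1.756 4.958 -5.951

after link 1: o_1 = (0.0000, 0.0000, 1.0000)
after link 2: o_2 = (0.6714, 2.8371, -1.1213)
after link 3: o_3 = (1.7564, 4.9578, -5.9509)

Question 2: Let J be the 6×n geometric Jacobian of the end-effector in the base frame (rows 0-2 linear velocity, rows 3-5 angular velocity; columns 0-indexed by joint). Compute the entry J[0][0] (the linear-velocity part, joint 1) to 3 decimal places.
axis z_0 = ẑ; lever o_n−o_0 = (1.7564,4.9578,-5.9509)
cross product → J_v[:, 0] = (-4.9578,1.7564,0.0000)
J_ω[:, 0] = z_0
entry J[0][0] = -4.9578

-4.958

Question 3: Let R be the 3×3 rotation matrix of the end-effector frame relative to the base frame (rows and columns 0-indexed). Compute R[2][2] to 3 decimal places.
End-effector z-axis (col 2 of R) = (0.4830,-0.8365,-0.2588)
R[2][2] = -0.2588

-0.259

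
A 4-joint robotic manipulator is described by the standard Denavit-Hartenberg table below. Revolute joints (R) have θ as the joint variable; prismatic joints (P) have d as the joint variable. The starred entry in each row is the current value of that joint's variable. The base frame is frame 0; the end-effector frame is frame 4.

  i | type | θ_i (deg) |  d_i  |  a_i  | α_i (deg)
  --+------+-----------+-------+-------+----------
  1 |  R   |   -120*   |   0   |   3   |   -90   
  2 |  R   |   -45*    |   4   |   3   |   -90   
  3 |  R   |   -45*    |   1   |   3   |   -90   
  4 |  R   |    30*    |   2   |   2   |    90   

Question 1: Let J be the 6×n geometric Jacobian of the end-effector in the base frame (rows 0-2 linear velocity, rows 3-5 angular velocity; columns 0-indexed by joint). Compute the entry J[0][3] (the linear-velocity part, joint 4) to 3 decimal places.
0.250

axis z_3 = (-0.8624,-0.0795,0.5000); lever o_n−o_3 = (-0.7435,-0.9089,2.5731)
cross product → J_v[:, 3] = (0.2500,1.8472,0.7247)
J_ω[:, 3] = z_3
entry J[0][3] = 0.2500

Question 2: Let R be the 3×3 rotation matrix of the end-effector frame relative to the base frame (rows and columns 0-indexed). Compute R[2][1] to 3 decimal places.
0.500

End-effector y-axis (col 1 of R) = (-0.8624,-0.0795,0.5000)
R[2][1] = 0.5000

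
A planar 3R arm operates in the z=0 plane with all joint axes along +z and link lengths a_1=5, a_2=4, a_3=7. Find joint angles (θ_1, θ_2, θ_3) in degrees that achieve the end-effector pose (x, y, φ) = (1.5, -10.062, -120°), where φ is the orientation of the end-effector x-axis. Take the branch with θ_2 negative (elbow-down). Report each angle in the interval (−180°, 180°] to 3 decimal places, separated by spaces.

0.002 -90.002 -30.000

wrist centre = target − a_3·(cos φ, sin φ) = (5.0000, -3.9998)
cos θ_2 = (40.9986−5²−4²)/(2·5·4) = -0.0000; θ_2 = -90.0020° (elbow-down)
β = atan2(-3.9998,5.0000) = -38.6586°; ψ = atan2(-4.0000,4.9999) = -38.6606°
θ_1 = β − ψ = 0.0020°
θ_3 = φ − θ_1 − θ_2 = -30.0000° (wrapped to (-180°,180°])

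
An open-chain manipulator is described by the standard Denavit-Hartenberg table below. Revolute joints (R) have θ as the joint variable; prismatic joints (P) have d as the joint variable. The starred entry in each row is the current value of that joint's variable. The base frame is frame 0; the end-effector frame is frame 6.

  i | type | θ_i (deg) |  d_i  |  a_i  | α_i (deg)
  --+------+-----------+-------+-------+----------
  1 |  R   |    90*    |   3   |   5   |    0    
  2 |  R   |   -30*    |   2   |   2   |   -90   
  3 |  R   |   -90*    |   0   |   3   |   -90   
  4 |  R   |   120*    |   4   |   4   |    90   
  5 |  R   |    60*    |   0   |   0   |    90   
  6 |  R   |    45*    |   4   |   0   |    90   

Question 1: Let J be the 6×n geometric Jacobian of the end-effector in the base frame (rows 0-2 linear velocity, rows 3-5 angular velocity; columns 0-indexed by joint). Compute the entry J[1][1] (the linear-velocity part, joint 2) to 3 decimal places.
axis z_1 = (0.0000,0.0000,1.0000); lever o_n−o_1 = (7.5981,0.2321,1.2679)
cross product → J_v[:, 1] = (-0.2321,7.5981,0.0000)
J_ω[:, 1] = z_1
entry J[1][1] = 7.5981

7.598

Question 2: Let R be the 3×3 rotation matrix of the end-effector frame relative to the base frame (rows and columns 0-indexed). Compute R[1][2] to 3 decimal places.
0.554

End-effector z-axis (col 2 of R) = (0.2652,0.5540,-0.7891)
R[1][2] = 0.5540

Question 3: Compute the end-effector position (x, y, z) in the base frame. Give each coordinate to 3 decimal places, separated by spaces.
after link 1: o_1 = (0.0000, 5.0000, 3.0000)
after link 2: o_2 = (1.0000, 6.7321, 5.0000)
after link 3: o_3 = (1.0000, 6.7321, 8.0000)
after link 4: o_4 = (6.0000, 8.4641, 6.0000)
after link 5: o_5 = (6.0000, 8.4641, 6.0000)
after link 6: o_6 = (7.5981, 5.2321, 4.2679)

7.598 5.232 4.268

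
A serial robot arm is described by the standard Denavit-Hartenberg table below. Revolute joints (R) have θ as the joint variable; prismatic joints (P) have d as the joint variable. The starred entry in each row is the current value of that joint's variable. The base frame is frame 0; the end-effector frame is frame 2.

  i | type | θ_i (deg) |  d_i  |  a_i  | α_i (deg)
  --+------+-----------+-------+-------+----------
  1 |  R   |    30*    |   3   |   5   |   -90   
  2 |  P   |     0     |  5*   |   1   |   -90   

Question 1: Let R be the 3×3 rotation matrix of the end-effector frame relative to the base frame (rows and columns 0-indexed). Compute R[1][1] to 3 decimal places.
-0.866

End-effector y-axis (col 1 of R) = (0.5000,-0.8660,-0.0000)
R[1][1] = -0.8660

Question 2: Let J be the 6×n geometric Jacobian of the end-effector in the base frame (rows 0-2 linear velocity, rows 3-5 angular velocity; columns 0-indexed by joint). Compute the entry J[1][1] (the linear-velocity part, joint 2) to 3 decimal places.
0.866

prismatic axis z_1 = (-0.5000,0.8660,0.0000)
J_v[:, 1] = z_1; J_ω[:, 1] = (0,0,0)
entry J[1][1] = 0.8660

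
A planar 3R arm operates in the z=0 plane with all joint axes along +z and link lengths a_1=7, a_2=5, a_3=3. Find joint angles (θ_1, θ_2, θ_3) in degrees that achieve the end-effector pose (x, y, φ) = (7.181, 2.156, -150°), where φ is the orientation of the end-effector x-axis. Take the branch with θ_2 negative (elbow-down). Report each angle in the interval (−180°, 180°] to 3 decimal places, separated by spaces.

wrist centre = target − a_3·(cos φ, sin φ) = (9.7791, 3.6560)
cos θ_2 = (108.9967−7²−5²)/(2·7·5) = 0.5000; θ_2 = -60.0031° (elbow-down)
β = atan2(3.6560,9.7791) = 20.4987°; ψ = atan2(-4.3303,9.4998) = -24.5049°
θ_1 = β − ψ = 45.0036°
θ_3 = φ − θ_1 − θ_2 = -135.0004° (wrapped to (-180°,180°])

45.004 -60.003 -135.000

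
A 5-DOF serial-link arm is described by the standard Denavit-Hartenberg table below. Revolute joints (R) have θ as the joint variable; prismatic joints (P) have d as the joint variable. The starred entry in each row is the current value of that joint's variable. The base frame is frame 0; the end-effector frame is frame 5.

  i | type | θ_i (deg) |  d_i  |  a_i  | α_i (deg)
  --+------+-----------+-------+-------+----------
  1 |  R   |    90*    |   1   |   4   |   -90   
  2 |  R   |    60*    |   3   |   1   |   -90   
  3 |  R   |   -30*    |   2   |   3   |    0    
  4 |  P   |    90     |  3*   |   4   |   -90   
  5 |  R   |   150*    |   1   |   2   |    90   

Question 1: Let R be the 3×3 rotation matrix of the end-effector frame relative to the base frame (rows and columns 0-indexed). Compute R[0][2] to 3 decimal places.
0.433

End-effector z-axis (col 2 of R) = (0.4330,0.8750,0.2165)
R[0][2] = 0.4330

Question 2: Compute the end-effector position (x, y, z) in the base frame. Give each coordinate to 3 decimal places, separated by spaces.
-2.036 2.469 -4.348

after link 1: o_1 = (0.0000, 4.0000, 1.0000)
after link 2: o_2 = (-3.0000, 4.5000, 0.1340)
after link 3: o_3 = (-4.5000, 4.0670, -3.1160)
after link 4: o_4 = (-1.0359, 2.4689, -6.3481)
after link 5: o_5 = (-2.0359, 2.4689, -4.3481)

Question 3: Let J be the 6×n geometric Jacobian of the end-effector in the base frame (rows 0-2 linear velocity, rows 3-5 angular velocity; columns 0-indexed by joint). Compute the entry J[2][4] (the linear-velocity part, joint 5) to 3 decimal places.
-0.433

axis z_4 = (0.5000,-0.4330,0.7500); lever o_n−o_4 = (-1.0000,-0.0000,2.0000)
cross product → J_v[:, 4] = (-0.8660,-1.7500,-0.4330)
J_ω[:, 4] = z_4
entry J[2][4] = -0.4330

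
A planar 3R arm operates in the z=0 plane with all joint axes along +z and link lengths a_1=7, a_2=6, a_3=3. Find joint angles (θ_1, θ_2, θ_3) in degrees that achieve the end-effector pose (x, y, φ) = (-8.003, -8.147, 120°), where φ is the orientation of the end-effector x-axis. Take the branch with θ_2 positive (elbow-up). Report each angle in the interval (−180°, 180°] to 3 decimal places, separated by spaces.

wrist centre = target − a_3·(cos φ, sin φ) = (-6.5030, -10.7451)
cos θ_2 = (157.7457−7²−6²)/(2·7·6) = 0.8660; θ_2 = 30.0006° (elbow-up)
β = atan2(-10.7451,-6.5030) = -121.1826°; ψ = atan2(3.0001,12.1961) = 13.8195°
θ_1 = β − ψ = -135.0021°
θ_3 = φ − θ_1 − θ_2 = -134.9985° (wrapped to (-180°,180°])

-135.002 30.001 -134.998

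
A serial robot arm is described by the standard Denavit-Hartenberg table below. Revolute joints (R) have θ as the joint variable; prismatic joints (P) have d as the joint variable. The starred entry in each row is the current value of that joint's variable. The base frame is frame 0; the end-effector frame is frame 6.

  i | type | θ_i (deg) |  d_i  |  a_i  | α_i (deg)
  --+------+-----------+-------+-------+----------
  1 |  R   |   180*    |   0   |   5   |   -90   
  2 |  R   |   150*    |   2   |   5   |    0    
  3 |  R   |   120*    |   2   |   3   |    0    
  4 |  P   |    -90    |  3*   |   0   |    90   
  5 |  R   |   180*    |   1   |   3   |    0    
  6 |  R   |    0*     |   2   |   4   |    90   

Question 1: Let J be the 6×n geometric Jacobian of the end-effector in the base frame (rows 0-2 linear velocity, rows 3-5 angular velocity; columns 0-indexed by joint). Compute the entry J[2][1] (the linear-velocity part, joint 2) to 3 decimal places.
axis z_1 = (-0.0000,-1.0000,0.0000); lever o_n−o_1 = (-2.6699,-7.0000,-2.5000)
cross product → J_v[:, 1] = (2.5000,-0.0000,-2.6699)
J_ω[:, 1] = z_1
entry J[2][1] = -2.6699

-2.670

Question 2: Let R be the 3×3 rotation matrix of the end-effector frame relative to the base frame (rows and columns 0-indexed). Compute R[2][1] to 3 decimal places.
-1.000

End-effector y-axis (col 1 of R) = (-0.0000,-0.0000,-1.0000)
R[2][1] = -1.0000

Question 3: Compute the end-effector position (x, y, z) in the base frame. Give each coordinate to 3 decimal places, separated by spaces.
after link 1: o_1 = (-5.0000, 0.0000, 0.0000)
after link 2: o_2 = (-0.6699, -2.0000, -2.5000)
after link 3: o_3 = (-0.6699, -4.0000, 0.5000)
after link 4: o_4 = (-0.6699, -7.0000, 0.5000)
after link 5: o_5 = (-3.6699, -7.0000, -0.5000)
after link 6: o_6 = (-7.6699, -7.0000, -2.5000)

-7.670 -7.000 -2.500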